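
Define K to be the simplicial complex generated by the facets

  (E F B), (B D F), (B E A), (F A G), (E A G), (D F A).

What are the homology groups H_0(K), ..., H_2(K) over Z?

K has 6 vertices, 12 edges, 6 triangles.
rank ∂_0 = 0, rank ∂_1 = 5 ⇒ b_0 = 6 − 0 − 5 = 1; all invariant factors of ∂_1 are 1 so no torsion. So H_0 = Z.
rank ∂_1 = 5, rank ∂_2 = 6 ⇒ b_1 = 12 − 5 − 6 = 1; all invariant factors of ∂_2 are 1 so no torsion. So H_1 = Z.
rank ∂_2 = 6, rank ∂_3 = 0 ⇒ b_2 = 6 − 6 − 0 = 0. So H_2 = 0.

H_0 ≅ Z,  H_1 ≅ Z,  H_2 = 0.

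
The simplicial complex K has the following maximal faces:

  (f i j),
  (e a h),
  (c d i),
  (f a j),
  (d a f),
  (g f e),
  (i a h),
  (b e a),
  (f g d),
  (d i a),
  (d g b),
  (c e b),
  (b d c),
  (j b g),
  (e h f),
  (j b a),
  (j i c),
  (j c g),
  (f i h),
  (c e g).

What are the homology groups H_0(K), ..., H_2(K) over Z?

H_0 ≅ Z,  H_1 ≅ Z ⊕ Z/2,  H_2 = 0.

K has 10 vertices, 30 edges, 20 triangles.
rank ∂_0 = 0, rank ∂_1 = 9 ⇒ b_0 = 10 − 0 − 9 = 1; all invariant factors of ∂_1 are 1 so no torsion. So H_0 = Z.
rank ∂_1 = 9, rank ∂_2 = 20 ⇒ b_1 = 30 − 9 − 20 = 1; ∂_2 has invariant factor(s) [2] giving torsion. So H_1 = Z ⊕ Z/2.
rank ∂_2 = 20, rank ∂_3 = 0 ⇒ b_2 = 20 − 20 − 0 = 0. So H_2 = 0.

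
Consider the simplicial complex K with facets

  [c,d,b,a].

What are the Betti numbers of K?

b_0 = 1, b_1 = 0, b_2 = 0, b_3 = 0.

K has 4 vertices, 6 edges, 4 triangles, 1 3-simplex.
rank ∂_0 = 0, rank ∂_1 = 3 ⇒ b_0 = 4 − 0 − 3 = 1; all invariant factors of ∂_1 are 1 so no torsion. So H_0 = Z.
rank ∂_1 = 3, rank ∂_2 = 3 ⇒ b_1 = 6 − 3 − 3 = 0; all invariant factors of ∂_2 are 1 so no torsion. So H_1 = 0.
rank ∂_2 = 3, rank ∂_3 = 1 ⇒ b_2 = 4 − 3 − 1 = 0; all invariant factors of ∂_3 are 1 so no torsion. So H_2 = 0.
rank ∂_3 = 1, rank ∂_4 = 0 ⇒ b_3 = 1 − 1 − 0 = 0. So H_3 = 0.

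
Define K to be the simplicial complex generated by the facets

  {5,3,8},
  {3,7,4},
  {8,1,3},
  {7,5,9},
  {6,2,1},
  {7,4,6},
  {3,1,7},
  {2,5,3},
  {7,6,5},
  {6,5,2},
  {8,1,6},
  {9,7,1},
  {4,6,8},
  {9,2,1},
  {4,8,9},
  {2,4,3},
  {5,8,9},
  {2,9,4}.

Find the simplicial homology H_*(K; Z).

Order the vertices as 1 < 2 < 3 < 4 < 5 < 6 < 7 < 8 < 9. Listing each simplex with vertices in this order, K has dimension 2 with simplices:

  0-simplices (9): [1], [2], [3], [4], [5], [6], [7], [8], [9]
  1-simplices (27): (27 of them)
  2-simplices (18): [1,2,6], [1,2,9], [1,3,7], [1,3,8], [1,6,8], [1,7,9], [2,3,4], [2,3,5], [2,4,9], [2,5,6], [3,4,7], [3,5,8], [4,6,7], [4,6,8], [4,8,9], [5,6,7], [5,7,9], [5,8,9]

so the chain groups are C_0 ≅ Z^9, C_1 ≅ Z^27, C_2 ≅ Z^18.

∂_1: C_1 → C_0 maps an edge to its endpoints' difference, ∂[p,q] = q − p.
This gives a 9×27 integer matrix of rank 8; reducing to Smith normal form yields diagonal entries (1,1,1,1,1,1,1,1).

∂_2: C_2 → C_1 sends each 2-simplex [p,q,r] to [q,r] − [p,r] + [p,q]. For instance
  ∂[4,8,9] = [8,9] − [4,9] + [4,8],
  ∂[1,6,8] = [6,8] − [1,8] + [1,6].
The 27×18 boundary matrix has rank 17 and Smith normal form diag(1,1,1,1,1,1,1,1,1,1,1,1,1,1,1,1,1).

Reading off H_k = ker ∂_k / im ∂_{k+1}:

  H_0: rank C_0 − rank ∂_1 = 9 − 8 = 1, and the invariant factors of ∂_1 are all 1, so H_0 = Z.
  H_1: rank ker ∂_1 − rank ∂_2 = (27 − 8) − 17 = 2, and the invariant factors of ∂_2 are all 1, so H_1 = Z^2.
  H_2: rank ker ∂_2 − rank ∂_3 = (18 − 17) − 0 = 1, and there is no ∂_3, so H_2 = Z.

As a check, the Euler characteristic is 9 − 27 + 18 = 0, which agrees with 1 − 2 + 1 = 0.

H_0 ≅ Z,  H_1 ≅ Z^2,  H_2 ≅ Z.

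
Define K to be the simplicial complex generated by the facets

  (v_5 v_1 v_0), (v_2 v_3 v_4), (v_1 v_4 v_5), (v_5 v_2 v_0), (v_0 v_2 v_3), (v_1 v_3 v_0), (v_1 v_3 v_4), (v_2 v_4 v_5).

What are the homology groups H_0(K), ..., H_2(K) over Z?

H_0 = Z,  H_1 = 0,  H_2 = Z.

Take the total order v_0 < v_1 < v_2 < v_3 < v_4 < v_5 on the vertex set. Then K (dimension 2) consists of the simplices:

  0-simplices (6): [v_0], [v_1], [v_2], [v_3], [v_4], [v_5]
  1-simplices (12): [v_0,v_1], [v_0,v_2], [v_0,v_3], [v_0,v_5], [v_1,v_3], [v_1,v_4], [v_1,v_5], [v_2,v_3], [v_2,v_4], [v_2,v_5], [v_3,v_4], [v_4,v_5]
  2-simplices (8): [v_0,v_1,v_3], [v_0,v_1,v_5], [v_0,v_2,v_3], [v_0,v_2,v_5], [v_1,v_3,v_4], [v_1,v_4,v_5], [v_2,v_3,v_4], [v_2,v_4,v_5]

giving chain groups C_0 ≅ Z^6, C_1 ≅ Z^12, C_2 ≅ Z^8.

∂_1: C_1 → C_0 sends each edge [p,q] (with p < q) to q − p. For instance
  ∂[v_0,v_2] = [v_2] − [v_0].
As a 6×12 matrix over Z this has rank 5, with invariant factors (1,1,1,1,1).

The boundary map ∂_2: C_2 → C_1 maps a triangle to the signed sum of its edges. For instance
  ∂[v_0,v_1,v_5] = [v_1,v_5] − [v_0,v_5] + [v_0,v_1],
  ∂[v_2,v_3,v_4] = [v_3,v_4] − [v_2,v_4] + [v_2,v_3].
This gives a 12×8 integer matrix of rank 7; reducing to Smith normal form yields diagonal entries (1,1,1,1,1,1,1).

Now H_k = ker ∂_k / im ∂_{k+1}, so:

  H_0: rank C_0 − rank ∂_1 = 6 − 5 = 1, and the invariant factors of ∂_1 are all 1, so H_0 = Z.
  H_1: rank ker ∂_1 − rank ∂_2 = (12 − 5) − 7 = 0, and the invariant factors of ∂_2 are all 1, so H_1 = 0.
  H_2: rank ker ∂_2 − rank ∂_3 = (8 − 7) − 0 = 1, and there is no ∂_3, so H_2 = Z.

As a check, the Euler characteristic is 6 − 12 + 8 = 2, which agrees with 1 − 0 + 1 = 2.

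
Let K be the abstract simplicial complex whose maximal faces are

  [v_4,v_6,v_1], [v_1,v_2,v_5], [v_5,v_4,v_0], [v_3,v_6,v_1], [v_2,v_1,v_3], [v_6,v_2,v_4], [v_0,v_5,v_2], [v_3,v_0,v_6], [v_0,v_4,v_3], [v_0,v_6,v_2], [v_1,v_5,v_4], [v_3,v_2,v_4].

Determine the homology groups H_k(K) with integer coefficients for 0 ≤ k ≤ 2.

H_0 ≅ Z,  H_1 ≅ Z_2,  H_2 = 0.

K has 7 vertices, 18 edges, 12 triangles.
rank ∂_0 = 0, rank ∂_1 = 6 ⇒ b_0 = 7 − 0 − 6 = 1; all invariant factors of ∂_1 are 1 so no torsion. So H_0 = Z.
rank ∂_1 = 6, rank ∂_2 = 12 ⇒ b_1 = 18 − 6 − 12 = 0; ∂_2 has invariant factor(s) [2] giving torsion. So H_1 = Z_2.
rank ∂_2 = 12, rank ∂_3 = 0 ⇒ b_2 = 12 − 12 − 0 = 0. So H_2 = 0.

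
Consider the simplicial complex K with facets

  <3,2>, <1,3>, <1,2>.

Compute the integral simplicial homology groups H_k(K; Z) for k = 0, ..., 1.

H_0 ≅ Z,  H_1 ≅ Z.

Take the total order 1 < 2 < 3 on the vertex set. Then K (dimension 1) consists of the simplices:

  0-simplices (3): [1], [2], [3]
  1-simplices (3): [1,2], [1,3], [2,3]

giving chain groups C_0 ≅ Z^3, C_1 ≅ Z^3.

∂_1: C_1 → C_0 is given by ∂[p,q] = [q] − [p]. For instance
  ∂[1,3] = [3] − [1].
This gives a 3×3 integer matrix of rank 2; reducing to Smith normal form yields diagonal entries (1,1).

Now H_k = ker ∂_k / im ∂_{k+1}, so:

  H_0: rank C_0 − rank ∂_1 = 3 − 2 = 1, and the invariant factors of ∂_1 are all 1, so H_0 ≅ Z.
  H_1: rank ker ∂_1 − rank ∂_2 = (3 − 2) − 0 = 1, and there is no ∂_2, so H_1 ≅ Z.

(K is a triangulation of the circle S^1.)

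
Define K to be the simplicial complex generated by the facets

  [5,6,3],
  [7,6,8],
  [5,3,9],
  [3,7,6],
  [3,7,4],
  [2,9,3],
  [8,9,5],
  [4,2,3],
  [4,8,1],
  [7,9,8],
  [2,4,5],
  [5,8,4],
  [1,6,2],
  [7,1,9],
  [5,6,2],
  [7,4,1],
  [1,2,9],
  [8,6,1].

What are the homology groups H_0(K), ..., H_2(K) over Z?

H_0 = Z,  H_1 = Z ⊕ Z_2,  H_2 = 0.

Take the total order 1 < 2 < 3 < 4 < 5 < 6 < 7 < 8 < 9 on the vertex set. Then K (dimension 2) consists of the simplices:

  0-simplices (9): [1], [2], [3], [4], [5], [6], [7], [8], [9]
  1-simplices (27): (27 of them)
  2-simplices (18): [1,2,6], [1,2,9], [1,4,7], [1,4,8], [1,6,8], [1,7,9], [2,3,4], [2,3,9], [2,4,5], [2,5,6], [3,4,7], [3,5,6], [3,5,9], [3,6,7], [4,5,8], [5,8,9], [6,7,8], [7,8,9]

giving chain groups C_0 ≅ Z^9, C_1 ≅ Z^27, C_2 ≅ Z^18.

Boundary ∂_1: C_1 → C_0 maps an edge to its endpoints' difference, ∂[p,q] = q − p. For instance
  ∂[3,4] = [4] − [3].
The resulting 9×27 matrix has rank 8, and its Smith normal form has invariant factors (1,1,1,1,1,1,1,1).

Boundary ∂_2: C_2 → C_1 maps a triangle to the signed sum of its edges. For instance
  ∂[1,6,8] = [6,8] − [1,8] + [1,6],
  ∂[3,4,7] = [4,7] − [3,7] + [3,4].
The resulting 27×18 matrix has rank 18, and its Smith normal form has invariant factors (1,1,1,1,1,1,1,1,1,1,1,1,1,1,1,1,1,2).

From H_k ≅ ker(∂_k) / im(∂_{k+1}) we obtain:

  H_0: rank C_0 − rank ∂_1 = 9 − 8 = 1, and the invariant factors of ∂_1 are all 1, so H_0 = Z.
  H_1: rank ker ∂_1 − rank ∂_2 = (27 − 8) − 18 = 1, and ∂_2 has invariant factor 2 > 1, so H_1 = Z ⊕ Z_2.
  H_2: rank ker ∂_2 − rank ∂_3 = (18 − 18) − 0 = 0, and there is no ∂_3, so H_2 = 0.

As a check, the Euler characteristic is 9 − 27 + 18 = 0, which agrees with 1 − 1 + 0 = 0.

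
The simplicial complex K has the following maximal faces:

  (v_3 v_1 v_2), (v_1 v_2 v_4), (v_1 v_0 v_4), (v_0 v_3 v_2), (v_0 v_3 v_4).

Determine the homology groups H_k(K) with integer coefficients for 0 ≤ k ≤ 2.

Take the total order v_0 < v_1 < v_2 < v_3 < v_4 on the vertex set. Then K (dimension 2) consists of the simplices:

  0-simplices (5): [v_0], [v_1], [v_2], [v_3], [v_4]
  1-simplices (10): [v_0,v_1], [v_0,v_2], [v_0,v_3], [v_0,v_4], [v_1,v_2], [v_1,v_3], [v_1,v_4], [v_2,v_3], [v_2,v_4], [v_3,v_4]
  2-simplices (5): [v_0,v_1,v_4], [v_0,v_2,v_3], [v_0,v_3,v_4], [v_1,v_2,v_3], [v_1,v_2,v_4]

giving chain groups C_0 ≅ Z^5, C_1 ≅ Z^10, C_2 ≅ Z^5.

Boundary ∂_1: C_1 → C_0 sends each edge [p,q] (with p < q) to q − p.
As a 5×10 matrix over Z this has rank 4, with invariant factors (1,1,1,1).

The boundary map ∂_2: C_2 → C_1 acts by ∂[p,q,r] = [q,r] − [p,r] + [p,q]. For instance
  ∂[v_1,v_2,v_4] = [v_2,v_4] − [v_1,v_4] + [v_1,v_2],
  ∂[v_0,v_1,v_4] = [v_1,v_4] − [v_0,v_4] + [v_0,v_1].
As a 10×5 matrix over Z this has rank 5, with invariant factors (1,1,1,1,1).

Computing H_k = (kernel of ∂_k) / (image of ∂_{k+1}):

  H_0: rank C_0 − rank ∂_1 = 5 − 4 = 1, and the invariant factors of ∂_1 are all 1, so H_0 ≅ Z.
  H_1: rank ker ∂_1 − rank ∂_2 = (10 − 4) − 5 = 1, and the invariant factors of ∂_2 are all 1, so H_1 ≅ Z.
  H_2: rank ker ∂_2 − rank ∂_3 = (5 − 5) − 0 = 0, and there is no ∂_3, so H_2 ≅ 0.

(K is a triangulation of the Möbius band.)

H_0 ≅ Z,  H_1 ≅ Z,  H_2 = 0.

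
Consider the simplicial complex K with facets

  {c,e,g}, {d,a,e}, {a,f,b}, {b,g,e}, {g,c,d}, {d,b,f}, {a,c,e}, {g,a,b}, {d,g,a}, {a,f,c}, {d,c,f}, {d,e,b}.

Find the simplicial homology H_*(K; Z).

H_0 ≅ Z,  H_1 ≅ Z/2,  H_2 = 0.

Order the vertices as a < b < c < d < e < f < g. Listing each simplex with vertices in this order, K has dimension 2 with simplices:

  0-simplices (7): a, b, c, d, e, f, g
  1-simplices (18): ab, ac, ad, ae, af, ag, bd, be, bf, bg, cd, ce, cf, cg, de, df, dg, eg
  2-simplices (12): abf, abg, ace, acf, ade, adg, bde, bdf, beg, cdf, cdg, ceg

giving chain groups C_0 ≅ Z^7, C_1 ≅ Z^18, C_2 ≅ Z^12.

The boundary map ∂_1: C_1 → C_0 maps an edge to its endpoints' difference, ∂[p,q] = q − p. For instance
  ∂df = f − d.
The resulting 7×18 matrix has rank 6, and its Smith normal form has invariant factors (1,1,1,1,1,1).

∂_2: C_2 → C_1 acts by ∂[p,q,r] = [q,r] − [p,r] + [p,q]. For instance
  ∂ace = ce − ae + ac,
  ∂adg = dg − ag + ad.
The 18×12 boundary matrix has rank 12 and Smith normal form diag(1,1,1,1,1,1,1,1,1,1,1,2).

From H_k ≅ ker(∂_k) / im(∂_{k+1}) we obtain:

  H_0: rank C_0 − rank ∂_1 = 7 − 6 = 1, and the invariant factors of ∂_1 are all 1, so H_0 = Z.
  H_1: rank ker ∂_1 − rank ∂_2 = (18 − 6) − 12 = 0, and ∂_2 has invariant factor 2 > 1, so H_1 = Z/2.
  H_2: rank ker ∂_2 − rank ∂_3 = (12 − 12) − 0 = 0, and there is no ∂_3, so H_2 = 0.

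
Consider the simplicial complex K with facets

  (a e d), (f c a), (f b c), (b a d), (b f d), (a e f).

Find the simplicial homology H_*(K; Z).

H_0 = Z,  H_1 = Z,  H_2 = 0.

K has 6 vertices, 12 edges, 6 triangles.
rank ∂_0 = 0, rank ∂_1 = 5 ⇒ b_0 = 6 − 0 − 5 = 1; all invariant factors of ∂_1 are 1 so no torsion. So H_0 = Z.
rank ∂_1 = 5, rank ∂_2 = 6 ⇒ b_1 = 12 − 5 − 6 = 1; all invariant factors of ∂_2 are 1 so no torsion. So H_1 = Z.
rank ∂_2 = 6, rank ∂_3 = 0 ⇒ b_2 = 6 − 6 − 0 = 0. So H_2 = 0.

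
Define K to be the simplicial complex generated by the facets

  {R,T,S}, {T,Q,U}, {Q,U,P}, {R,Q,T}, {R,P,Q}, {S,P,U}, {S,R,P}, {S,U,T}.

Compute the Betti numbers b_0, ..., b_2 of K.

b_0 = 1, b_1 = 0, b_2 = 1.

Order the vertices as P < Q < R < S < T < U. Listing each simplex with vertices in this order, K has dimension 2 with simplices:

  0-simplices (6): P, Q, R, S, T, U
  1-simplices (12): PQ, PR, PS, PU, QR, QT, QU, RS, RT, ST, SU, TU
  2-simplices (8): PQR, PQU, PRS, PSU, QRT, QTU, RST, STU

so the chain groups are C_0 ≅ Z^6, C_1 ≅ Z^12, C_2 ≅ Z^8.

The boundary map ∂_1: C_1 → C_0 is given by ∂[p,q] = [q] − [p].
The resulting 6×12 matrix has rank 5, and its Smith normal form has invariant factors (1,1,1,1,1).

The boundary map ∂_2: C_2 → C_1 sends each 2-simplex [p,q,r] to [q,r] − [p,r] + [p,q]. For instance
  ∂RST = ST − RT + RS,
  ∂PRS = RS − PS + PR.
The 12×8 boundary matrix has rank 7 and Smith normal form diag(1,1,1,1,1,1,1).

Computing H_k = (kernel of ∂_k) / (image of ∂_{k+1}):

  H_0: rank C_0 − rank ∂_1 = 6 − 5 = 1, and the invariant factors of ∂_1 are all 1, so H_0 ≅ Z.
  H_1: rank ker ∂_1 − rank ∂_2 = (12 − 5) − 7 = 0, and the invariant factors of ∂_2 are all 1, so H_1 ≅ 0.
  H_2: rank ker ∂_2 − rank ∂_3 = (8 − 7) − 0 = 1, and there is no ∂_3, so H_2 ≅ Z.

Hence the Betti numbers are b_0 = 1, b_1 = 0, b_2 = 1.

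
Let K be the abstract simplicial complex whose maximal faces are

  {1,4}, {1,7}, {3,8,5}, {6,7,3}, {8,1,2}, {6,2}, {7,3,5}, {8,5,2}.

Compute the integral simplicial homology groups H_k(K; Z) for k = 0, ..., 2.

H_0 = Z,  H_1 = Z^2,  H_2 = 0.

Fix the vertex order 1 < 2 < 3 < 4 < 5 < 6 < 7 < 8 and write every simplex with vertices in increasing order. Then dim K = 2 and the simplices of K are:

  0-simplices (8): [1], [2], [3], [4], [5], [6], [7], [8]
  1-simplices (14): [1,2], [1,4], [1,7], [1,8], [2,5], [2,6], [2,8], [3,5], [3,6], [3,7], [3,8], [5,7], [5,8], [6,7]
  2-simplices (5): [1,2,8], [2,5,8], [3,5,7], [3,5,8], [3,6,7]

so the chain groups are C_0 ≅ Z^8, C_1 ≅ Z^14, C_2 ≅ Z^5.

∂_1: C_1 → C_0 sends each edge [p,q] (with p < q) to q − p. For instance
  ∂[3,8] = [8] − [3].
This gives a 8×14 integer matrix of rank 7; reducing to Smith normal form yields diagonal entries (1,1,1,1,1,1,1).

The boundary map ∂_2: C_2 → C_1 acts by ∂[p,q,r] = [q,r] − [p,r] + [p,q]. For instance
  ∂[3,5,8] = [5,8] − [3,8] + [3,5],
  ∂[2,5,8] = [5,8] − [2,8] + [2,5].
This gives a 14×5 integer matrix of rank 5; reducing to Smith normal form yields diagonal entries (1,1,1,1,1).

Reading off H_k = ker ∂_k / im ∂_{k+1}:

  H_0: rank C_0 − rank ∂_1 = 8 − 7 = 1, and the invariant factors of ∂_1 are all 1, so H_0 ≅ Z.
  H_1: rank ker ∂_1 − rank ∂_2 = (14 − 7) − 5 = 2, and the invariant factors of ∂_2 are all 1, so H_1 ≅ Z^2.
  H_2: rank ker ∂_2 − rank ∂_3 = (5 − 5) − 0 = 0, and there is no ∂_3, so H_2 ≅ 0.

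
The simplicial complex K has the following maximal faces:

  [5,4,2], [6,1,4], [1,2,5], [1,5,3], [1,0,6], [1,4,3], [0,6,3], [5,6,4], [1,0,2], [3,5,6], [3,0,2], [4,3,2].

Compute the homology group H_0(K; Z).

We work with the vertex ordering 0 < 1 < 2 < 3 < 4 < 5 < 6. The simplices of K, each written with vertices in increasing order, are:

  0-simplices (7): [0], [1], [2], [3], [4], [5], [6]
  1-simplices (18): [0,1], [0,2], [0,3], [0,6], [1,2], [1,3], [1,4], [1,5], [1,6], [2,3], [2,4], [2,5], [3,4], [3,5], [3,6], [4,5], [4,6], [5,6]
  2-simplices (12): [0,1,2], [0,1,6], [0,2,3], [0,3,6], [1,2,5], [1,3,4], [1,3,5], [1,4,6], [2,3,4], [2,4,5], [3,5,6], [4,5,6]

so the chain groups are C_0 ≅ Z^7, C_1 ≅ Z^18, C_2 ≅ Z^12.

The boundary map ∂_1: C_1 → C_0 sends each edge [p,q] (with p < q) to q − p. For instance
  ∂[3,4] = [4] − [3].
This gives a 7×18 integer matrix of rank 6; reducing to Smith normal form yields diagonal entries (1,1,1,1,1,1).

∂_2: C_2 → C_1 maps a triangle to the signed sum of its edges. For instance
  ∂[2,3,4] = [3,4] − [2,4] + [2,3],
  ∂[1,3,4] = [3,4] − [1,4] + [1,3].
The resulting 18×12 matrix has rank 12, and its Smith normal form has invariant factors (1,1,1,1,1,1,1,1,1,1,1,2).

Reading off H_k = ker ∂_k / im ∂_{k+1}:

  H_0: rank C_0 − rank ∂_1 = 7 − 6 = 1, and the invariant factors of ∂_1 are all 1, so H_0 = Z.

H_0 = Z.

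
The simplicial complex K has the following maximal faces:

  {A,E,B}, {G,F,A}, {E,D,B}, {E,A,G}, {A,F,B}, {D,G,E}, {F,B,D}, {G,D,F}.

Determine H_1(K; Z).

H_1 ≅ 0.

Take the total order A < B < D < E < F < G on the vertex set. Then K (dimension 2) consists of the simplices:

  0-simplices (6): A, B, D, E, F, G
  1-simplices (12): AB, AE, AF, AG, BD, BE, BF, DE, DF, DG, EG, FG
  2-simplices (8): ABE, ABF, AEG, AFG, BDE, BDF, DEG, DFG

Hence C_0 ≅ Z^6, C_1 ≅ Z^12, C_2 ≅ Z^8.

The boundary map ∂_1: C_1 → C_0 is given by ∂[p,q] = [q] − [p]. For instance
  ∂EG = G − E.
The resulting 6×12 matrix has rank 5, and its Smith normal form has invariant factors (1,1,1,1,1).

Boundary ∂_2: C_2 → C_1 acts by ∂[p,q,r] = [q,r] − [p,r] + [p,q]. For instance
  ∂AEG = EG − AG + AE,
  ∂BDE = DE − BE + BD.
This gives a 12×8 integer matrix of rank 7; reducing to Smith normal form yields diagonal entries (1,1,1,1,1,1,1).

From H_k ≅ ker(∂_k) / im(∂_{k+1}) we obtain:

  H_1: rank ker ∂_1 − rank ∂_2 = (12 − 5) − 7 = 0, and the invariant factors of ∂_2 are all 1, so H_1 = 0.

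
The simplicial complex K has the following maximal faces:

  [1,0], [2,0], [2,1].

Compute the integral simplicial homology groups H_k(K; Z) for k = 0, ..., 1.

H_0 ≅ Z,  H_1 ≅ Z.

We work with the vertex ordering 0 < 1 < 2. The simplices of K, each written with vertices in increasing order, are:

  0-simplices (3): [0], [1], [2]
  1-simplices (3): [0,1], [0,2], [1,2]

so the chain groups are C_0 ≅ Z^3, C_1 ≅ Z^3.

The boundary map ∂_1: C_1 → C_0 sends each edge [p,q] (with p < q) to q − p. For instance
  ∂[0,2] = [2] − [0].
This gives a 3×3 integer matrix of rank 2; reducing to Smith normal form yields diagonal entries (1,1).

Computing H_k = (kernel of ∂_k) / (image of ∂_{k+1}):

  H_0: rank C_0 − rank ∂_1 = 3 − 2 = 1, and the invariant factors of ∂_1 are all 1, so H_0 ≅ Z.
  H_1: rank ker ∂_1 − rank ∂_2 = (3 − 2) − 0 = 1, and there is no ∂_2, so H_1 ≅ Z.

As a check, the Euler characteristic is 3 − 3 = 0, which agrees with 1 − 1 = 0.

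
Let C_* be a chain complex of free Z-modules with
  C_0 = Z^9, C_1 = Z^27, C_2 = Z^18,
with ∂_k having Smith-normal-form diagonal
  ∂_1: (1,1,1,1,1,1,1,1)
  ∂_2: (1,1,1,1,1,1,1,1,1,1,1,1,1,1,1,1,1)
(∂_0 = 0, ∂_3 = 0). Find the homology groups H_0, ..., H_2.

H_0: b_0 = 9 − 0 − 8 = 1; torsion from ∂_1 factors > 1: none. So H_0 ≅ Z.
H_1: b_1 = 27 − 8 − 17 = 2; torsion from ∂_2 factors > 1: none. So H_1 ≅ Z^2.
H_2: b_2 = 18 − 17 − 0 = 1; torsion from ∂_3 factors > 1: none. So H_2 ≅ Z.

H_0 ≅ Z,  H_1 ≅ Z^2,  H_2 ≅ Z.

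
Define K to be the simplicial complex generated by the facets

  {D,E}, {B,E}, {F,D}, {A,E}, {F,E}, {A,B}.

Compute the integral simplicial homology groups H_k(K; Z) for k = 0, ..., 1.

H_0 ≅ Z,  H_1 ≅ Z^2.

We work with the vertex ordering A < B < D < E < F. The simplices of K, each written with vertices in increasing order, are:

  0-simplices (5): A, B, D, E, F
  1-simplices (6): AB, AE, BE, DE, DF, EF

Hence C_0 ≅ Z^5, C_1 ≅ Z^6.

∂_1: C_1 → C_0 maps an edge to its endpoints' difference, ∂[p,q] = q − p. For instance
  ∂DE = E − D.
As a 5×6 matrix over Z this has rank 4, with invariant factors (1,1,1,1).

Computing H_k = (kernel of ∂_k) / (image of ∂_{k+1}):

  H_0: rank C_0 − rank ∂_1 = 5 − 4 = 1, and the invariant factors of ∂_1 are all 1, so H_0 ≅ Z.
  H_1: rank ker ∂_1 − rank ∂_2 = (6 − 4) − 0 = 2, and there is no ∂_2, so H_1 ≅ Z^2.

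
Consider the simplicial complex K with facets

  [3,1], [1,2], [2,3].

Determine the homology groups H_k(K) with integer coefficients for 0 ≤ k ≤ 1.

We work with the vertex ordering 1 < 2 < 3. The simplices of K, each written with vertices in increasing order, are:

  0-simplices (3): [1], [2], [3]
  1-simplices (3): [1,2], [1,3], [2,3]

so the chain groups are C_0 ≅ Z^3, C_1 ≅ Z^3.

Boundary ∂_1: C_1 → C_0 maps an edge to its endpoints' difference, ∂[p,q] = q − p. For instance
  ∂[1,2] = [2] − [1].
The 3×3 boundary matrix has rank 2 and Smith normal form diag(1,1).

Now H_k = ker ∂_k / im ∂_{k+1}, so:

  H_0: rank C_0 − rank ∂_1 = 3 − 2 = 1, and the invariant factors of ∂_1 are all 1, so H_0 = Z.
  H_1: rank ker ∂_1 − rank ∂_2 = (3 − 2) − 0 = 1, and there is no ∂_2, so H_1 = Z.

H_0 = Z,  H_1 = Z.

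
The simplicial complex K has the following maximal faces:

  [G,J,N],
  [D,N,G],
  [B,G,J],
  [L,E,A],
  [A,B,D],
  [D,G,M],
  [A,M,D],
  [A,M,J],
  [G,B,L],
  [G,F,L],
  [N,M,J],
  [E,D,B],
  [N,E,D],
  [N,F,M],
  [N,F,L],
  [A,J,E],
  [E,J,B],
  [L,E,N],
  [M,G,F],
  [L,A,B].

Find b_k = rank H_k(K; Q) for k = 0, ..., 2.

K has 10 vertices, 30 edges, 20 triangles.
rank ∂_0 = 0, rank ∂_1 = 9 ⇒ b_0 = 10 − 0 − 9 = 1; all invariant factors of ∂_1 are 1 so no torsion. So H_0 = Z.
rank ∂_1 = 9, rank ∂_2 = 20 ⇒ b_1 = 30 − 9 − 20 = 1; ∂_2 has invariant factor(s) [2] giving torsion. So H_1 = Z ⊕ Z_2.
rank ∂_2 = 20, rank ∂_3 = 0 ⇒ b_2 = 20 − 20 − 0 = 0. So H_2 = 0.

b_0 = 1, b_1 = 1, b_2 = 0.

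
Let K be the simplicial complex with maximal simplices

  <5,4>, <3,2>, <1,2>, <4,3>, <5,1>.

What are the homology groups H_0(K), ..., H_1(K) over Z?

H_0 ≅ Z,  H_1 ≅ Z.

Order the vertices as 1 < 2 < 3 < 4 < 5. Listing each simplex with vertices in this order, K has dimension 1 with simplices:

  0-simplices (5): [1], [2], [3], [4], [5]
  1-simplices (5): [1,2], [1,5], [2,3], [3,4], [4,5]

giving chain groups C_0 ≅ Z^5, C_1 ≅ Z^5.

∂_1: C_1 → C_0 sends each edge [p,q] (with p < q) to q − p.
As a 5×5 matrix over Z this has rank 4, with invariant factors (1,1,1,1).

From H_k ≅ ker(∂_k) / im(∂_{k+1}) we obtain:

  H_0: rank C_0 − rank ∂_1 = 5 − 4 = 1, and the invariant factors of ∂_1 are all 1, so H_0 = Z.
  H_1: rank ker ∂_1 − rank ∂_2 = (5 − 4) − 0 = 1, and there is no ∂_2, so H_1 = Z.

(K is a triangulation of the circle S^1.)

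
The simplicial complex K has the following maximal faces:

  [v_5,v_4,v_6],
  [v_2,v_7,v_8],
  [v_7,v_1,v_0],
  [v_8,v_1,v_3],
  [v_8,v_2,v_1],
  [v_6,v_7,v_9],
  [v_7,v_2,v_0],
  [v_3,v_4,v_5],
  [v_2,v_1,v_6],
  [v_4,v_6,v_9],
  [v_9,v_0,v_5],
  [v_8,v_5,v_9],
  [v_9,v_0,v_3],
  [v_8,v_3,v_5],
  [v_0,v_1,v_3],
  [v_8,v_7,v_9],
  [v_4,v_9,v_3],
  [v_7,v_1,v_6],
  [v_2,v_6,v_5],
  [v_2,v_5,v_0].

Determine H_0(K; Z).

H_0 ≅ Z.

Order the vertices as v_0 < v_1 < v_2 < v_3 < v_4 < v_5 < v_6 < v_7 < v_8 < v_9. Listing each simplex with vertices in this order, K has dimension 2 with simplices:

  0-simplices (10): [v_0], [v_1], [v_2], [v_3], [v_4], [v_5], [v_6], [v_7], [v_8], [v_9]
  1-simplices (30): (30 of them)
  2-simplices (20): (20 of them)

giving chain groups C_0 ≅ Z^10, C_1 ≅ Z^30, C_2 ≅ Z^20.

∂_1: C_1 → C_0 maps an edge to its endpoints' difference, ∂[p,q] = q − p. For instance
  ∂[v_1,v_3] = [v_3] − [v_1].
As a 10×30 matrix over Z this has rank 9, with invariant factors (1,1,1,1,1,1,1,1,1).

∂_2: C_2 → C_1 acts by ∂[p,q,r] = [q,r] − [p,r] + [p,q]. For instance
  ∂[v_6,v_7,v_9] = [v_7,v_9] − [v_6,v_9] + [v_6,v_7],
  ∂[v_2,v_5,v_6] = [v_5,v_6] − [v_2,v_6] + [v_2,v_5].
The resulting 30×20 matrix has rank 20, and its Smith normal form has invariant factors (1,1,1,1,1,1,1,1,1,1,1,1,1,1,1,1,1,1,1,2).

From H_k ≅ ker(∂_k) / im(∂_{k+1}) we obtain:

  H_0: rank C_0 − rank ∂_1 = 10 − 9 = 1, and the invariant factors of ∂_1 are all 1, so H_0 = Z.

(K is a triangulation of the Klein bottle.)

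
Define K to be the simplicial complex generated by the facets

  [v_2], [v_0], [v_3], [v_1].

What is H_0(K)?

H_0 = Z^4.

K has 4 vertices.
rank ∂_0 = 0, rank ∂_1 = 0 ⇒ b_0 = 4 − 0 − 0 = 4. So H_0 ≅ Z^4.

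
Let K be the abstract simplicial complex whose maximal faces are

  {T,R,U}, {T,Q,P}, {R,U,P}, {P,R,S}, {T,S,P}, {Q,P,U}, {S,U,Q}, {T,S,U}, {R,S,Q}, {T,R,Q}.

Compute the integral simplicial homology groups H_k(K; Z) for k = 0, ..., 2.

H_0 = Z,  H_1 = Z/2,  H_2 = 0.

Take the total order P < Q < R < S < T < U on the vertex set. Then K (dimension 2) consists of the simplices:

  0-simplices (6): P, Q, R, S, T, U
  1-simplices (15): PQ, PR, PS, PT, PU, QR, QS, QT, QU, RS, RT, RU, ST, SU, TU
  2-simplices (10): PQT, PQU, PRS, PRU, PST, QRS, QRT, QSU, RTU, STU

giving chain groups C_0 ≅ Z^6, C_1 ≅ Z^15, C_2 ≅ Z^10.

The boundary map ∂_1: C_1 → C_0 maps an edge to its endpoints' difference, ∂[p,q] = q − p. For instance
  ∂QT = T − Q.
The 6×15 boundary matrix has rank 5 and Smith normal form diag(1,1,1,1,1).

The boundary map ∂_2: C_2 → C_1 sends each 2-simplex [p,q,r] to [q,r] − [p,r] + [p,q]. For instance
  ∂PRU = RU − PU + PR,
  ∂PRS = RS − PS + PR.
As a 15×10 matrix over Z this has rank 10, with invariant factors (1,1,1,1,1,1,1,1,1,2).

From H_k ≅ ker(∂_k) / im(∂_{k+1}) we obtain:

  H_0: rank C_0 − rank ∂_1 = 6 − 5 = 1, and the invariant factors of ∂_1 are all 1, so H_0 = Z.
  H_1: rank ker ∂_1 − rank ∂_2 = (15 − 5) − 10 = 0, and ∂_2 has invariant factor 2 > 1, so H_1 = Z/2.
  H_2: rank ker ∂_2 − rank ∂_3 = (10 − 10) − 0 = 0, and there is no ∂_3, so H_2 = 0.

As a check, the Euler characteristic is 6 − 15 + 10 = 1, which agrees with 1 − 0 + 0 = 1.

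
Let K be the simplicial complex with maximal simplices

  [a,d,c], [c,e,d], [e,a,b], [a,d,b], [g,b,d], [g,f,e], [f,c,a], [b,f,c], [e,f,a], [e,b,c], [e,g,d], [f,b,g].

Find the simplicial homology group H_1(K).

Fix the vertex order a < b < c < d < e < f < g and write every simplex with vertices in increasing order. Then dim K = 2 and the simplices of K are:

  0-simplices (7): a, b, c, d, e, f, g
  1-simplices (18): ab, ac, ad, ae, af, bc, bd, be, bf, bg, cd, ce, cf, de, dg, ef, eg, fg
  2-simplices (12): abd, abe, acd, acf, aef, bce, bcf, bdg, bfg, cde, deg, efg

giving chain groups C_0 ≅ Z^7, C_1 ≅ Z^18, C_2 ≅ Z^12.

The boundary map ∂_1: C_1 → C_0 sends each edge [p,q] (with p < q) to q − p.
This gives a 7×18 integer matrix of rank 6; reducing to Smith normal form yields diagonal entries (1,1,1,1,1,1).

The boundary map ∂_2: C_2 → C_1 sends each 2-simplex [p,q,r] to [q,r] − [p,r] + [p,q]. For instance
  ∂acf = cf − af + ac,
  ∂bcf = cf − bf + bc.
The 18×12 boundary matrix has rank 12 and Smith normal form diag(1,1,1,1,1,1,1,1,1,1,1,2).

Computing H_k = (kernel of ∂_k) / (image of ∂_{k+1}):

  H_1: rank ker ∂_1 − rank ∂_2 = (18 − 6) − 12 = 0, and ∂_2 has invariant factor 2 > 1, so H_1 ≅ Z/2Z.

H_1 ≅ Z/2Z.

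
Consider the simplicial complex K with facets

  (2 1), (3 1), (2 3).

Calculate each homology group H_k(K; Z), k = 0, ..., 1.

H_0 ≅ Z,  H_1 ≅ Z.

We work with the vertex ordering 1 < 2 < 3. The simplices of K, each written with vertices in increasing order, are:

  0-simplices (3): [1], [2], [3]
  1-simplices (3): [1,2], [1,3], [2,3]

Hence C_0 ≅ Z^3, C_1 ≅ Z^3.

Boundary ∂_1: C_1 → C_0 sends each edge [p,q] (with p < q) to q − p. For instance
  ∂[1,3] = [3] − [1].
As a 3×3 matrix over Z this has rank 2, with invariant factors (1,1).

Computing H_k = (kernel of ∂_k) / (image of ∂_{k+1}):

  H_0: rank C_0 − rank ∂_1 = 3 − 2 = 1, and the invariant factors of ∂_1 are all 1, so H_0 = Z.
  H_1: rank ker ∂_1 − rank ∂_2 = (3 − 2) − 0 = 1, and there is no ∂_2, so H_1 = Z.

As a check, the Euler characteristic is 3 − 3 = 0, which agrees with 1 − 1 = 0.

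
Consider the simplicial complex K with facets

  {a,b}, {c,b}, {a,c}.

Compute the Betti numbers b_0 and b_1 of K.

Fix the vertex order a < b < c and write every simplex with vertices in increasing order. Then dim K = 1 and the simplices of K are:

  0-simplices (3): a, b, c
  1-simplices (3): ab, ac, bc

Hence C_0 ≅ Z^3, C_1 ≅ Z^3.

Boundary ∂_1: C_1 → C_0 is given by ∂[p,q] = [q] − [p]. For instance
  ∂ac = c − a.
The 3×3 boundary matrix has rank 2 and Smith normal form diag(1,1).

Computing H_k = (kernel of ∂_k) / (image of ∂_{k+1}):

  H_0: rank C_0 − rank ∂_1 = 3 − 2 = 1, and the invariant factors of ∂_1 are all 1, so H_0 ≅ Z.
  H_1: rank ker ∂_1 − rank ∂_2 = (3 − 2) − 0 = 1, and there is no ∂_2, so H_1 ≅ Z.

As a check, the Euler characteristic is 3 − 3 = 0, which agrees with 1 − 1 = 0.

Hence the Betti numbers are b_0 = 1, b_1 = 1.

b_0 = 1, b_1 = 1.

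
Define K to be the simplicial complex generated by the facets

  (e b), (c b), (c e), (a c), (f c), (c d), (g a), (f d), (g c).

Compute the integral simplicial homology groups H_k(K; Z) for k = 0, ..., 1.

H_0 = Z,  H_1 = Z^3.

Order the vertices as a < b < c < d < e < f < g. Listing each simplex with vertices in this order, K has dimension 1 with simplices:

  0-simplices (7): a, b, c, d, e, f, g
  1-simplices (9): ac, ag, bc, be, cd, ce, cf, cg, df

so the chain groups are C_0 ≅ Z^7, C_1 ≅ Z^9.

The boundary map ∂_1: C_1 → C_0 sends each edge [p,q] (with p < q) to q − p. For instance
  ∂ac = c − a.
The 7×9 boundary matrix has rank 6 and Smith normal form diag(1,1,1,1,1,1).

Computing H_k = (kernel of ∂_k) / (image of ∂_{k+1}):

  H_0: rank C_0 − rank ∂_1 = 7 − 6 = 1, and the invariant factors of ∂_1 are all 1, so H_0 ≅ Z.
  H_1: rank ker ∂_1 − rank ∂_2 = (9 − 6) − 0 = 3, and there is no ∂_2, so H_1 ≅ Z^3.

As a check, the Euler characteristic is 7 − 9 = -2, which agrees with 1 − 3 = -2.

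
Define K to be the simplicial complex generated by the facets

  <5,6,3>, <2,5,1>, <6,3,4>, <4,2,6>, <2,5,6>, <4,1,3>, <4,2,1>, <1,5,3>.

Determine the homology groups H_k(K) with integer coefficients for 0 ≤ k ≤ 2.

H_0 ≅ Z,  H_1 = 0,  H_2 ≅ Z.

Take the total order 1 < 2 < 3 < 4 < 5 < 6 on the vertex set. Then K (dimension 2) consists of the simplices:

  0-simplices (6): [1], [2], [3], [4], [5], [6]
  1-simplices (12): [1,2], [1,3], [1,4], [1,5], [2,4], [2,5], [2,6], [3,4], [3,5], [3,6], [4,6], [5,6]
  2-simplices (8): [1,2,4], [1,2,5], [1,3,4], [1,3,5], [2,4,6], [2,5,6], [3,4,6], [3,5,6]

Hence C_0 ≅ Z^6, C_1 ≅ Z^12, C_2 ≅ Z^8.

Boundary ∂_1: C_1 → C_0 is given by ∂[p,q] = [q] − [p]. For instance
  ∂[3,4] = [4] − [3].
The resulting 6×12 matrix has rank 5, and its Smith normal form has invariant factors (1,1,1,1,1).

Boundary ∂_2: C_2 → C_1 maps a triangle to the signed sum of its edges. For instance
  ∂[3,5,6] = [5,6] − [3,6] + [3,5],
  ∂[2,4,6] = [4,6] − [2,6] + [2,4].
The resulting 12×8 matrix has rank 7, and its Smith normal form has invariant factors (1,1,1,1,1,1,1).

From H_k ≅ ker(∂_k) / im(∂_{k+1}) we obtain:

  H_0: rank C_0 − rank ∂_1 = 6 − 5 = 1, and the invariant factors of ∂_1 are all 1, so H_0 ≅ Z.
  H_1: rank ker ∂_1 − rank ∂_2 = (12 − 5) − 7 = 0, and the invariant factors of ∂_2 are all 1, so H_1 ≅ 0.
  H_2: rank ker ∂_2 − rank ∂_3 = (8 − 7) − 0 = 1, and there is no ∂_3, so H_2 ≅ Z.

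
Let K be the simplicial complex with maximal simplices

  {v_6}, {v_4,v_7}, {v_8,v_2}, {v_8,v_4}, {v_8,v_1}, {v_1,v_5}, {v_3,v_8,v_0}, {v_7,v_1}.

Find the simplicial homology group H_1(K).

We work with the vertex ordering v_0 < v_1 < v_2 < v_3 < v_4 < v_5 < v_6 < v_7 < v_8. The simplices of K, each written with vertices in increasing order, are:

  0-simplices (9): [v_0], [v_1], [v_2], [v_3], [v_4], [v_5], [v_6], [v_7], [v_8]
  1-simplices (9): [v_0,v_3], [v_0,v_8], [v_1,v_5], [v_1,v_7], [v_1,v_8], [v_2,v_8], [v_3,v_8], [v_4,v_7], [v_4,v_8]
  2-simplices (1): [v_0,v_3,v_8]

giving chain groups C_0 ≅ Z^9, C_1 ≅ Z^9, C_2 ≅ Z^1.

Boundary ∂_1: C_1 → C_0 is given by ∂[p,q] = [q] − [p]. For instance
  ∂[v_2,v_8] = [v_8] − [v_2].
The resulting 9×9 matrix has rank 7, and its Smith normal form has invariant factors (1,1,1,1,1,1,1).

Boundary ∂_2: C_2 → C_1 maps a triangle to the signed sum of its edges. For instance
  ∂[v_0,v_3,v_8] = [v_3,v_8] − [v_0,v_8] + [v_0,v_3].
The resulting 9×1 matrix has rank 1, and its Smith normal form has invariant factors (1).

Computing H_k = (kernel of ∂_k) / (image of ∂_{k+1}):

  H_1: rank ker ∂_1 − rank ∂_2 = (9 − 7) − 1 = 1, and the invariant factors of ∂_2 are all 1, so H_1 ≅ Z.

H_1 = Z.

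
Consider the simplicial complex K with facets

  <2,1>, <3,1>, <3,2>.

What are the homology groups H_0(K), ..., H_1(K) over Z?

K has 3 vertices, 3 edges.
rank ∂_0 = 0, rank ∂_1 = 2 ⇒ b_0 = 3 − 0 − 2 = 1; all invariant factors of ∂_1 are 1 so no torsion. So H_0 ≅ Z.
rank ∂_1 = 2, rank ∂_2 = 0 ⇒ b_1 = 3 − 2 − 0 = 1. So H_1 ≅ Z.

H_0 ≅ Z,  H_1 ≅ Z.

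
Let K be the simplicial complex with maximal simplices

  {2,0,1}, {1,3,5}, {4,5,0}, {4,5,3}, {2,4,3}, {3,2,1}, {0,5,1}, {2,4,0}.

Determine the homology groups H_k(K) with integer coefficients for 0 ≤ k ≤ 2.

H_0 = Z,  H_1 = 0,  H_2 = Z.

We work with the vertex ordering 0 < 1 < 2 < 3 < 4 < 5. The simplices of K, each written with vertices in increasing order, are:

  0-simplices (6): [0], [1], [2], [3], [4], [5]
  1-simplices (12): [0,1], [0,2], [0,4], [0,5], [1,2], [1,3], [1,5], [2,3], [2,4], [3,4], [3,5], [4,5]
  2-simplices (8): [0,1,2], [0,1,5], [0,2,4], [0,4,5], [1,2,3], [1,3,5], [2,3,4], [3,4,5]

giving chain groups C_0 ≅ Z^6, C_1 ≅ Z^12, C_2 ≅ Z^8.

The boundary map ∂_1: C_1 → C_0 maps an edge to its endpoints' difference, ∂[p,q] = q − p. For instance
  ∂[4,5] = [5] − [4].
The resulting 6×12 matrix has rank 5, and its Smith normal form has invariant factors (1,1,1,1,1).

∂_2: C_2 → C_1 acts by ∂[p,q,r] = [q,r] − [p,r] + [p,q]. For instance
  ∂[0,2,4] = [2,4] − [0,4] + [0,2],
  ∂[2,3,4] = [3,4] − [2,4] + [2,3].
As a 12×8 matrix over Z this has rank 7, with invariant factors (1,1,1,1,1,1,1).

From H_k ≅ ker(∂_k) / im(∂_{k+1}) we obtain:

  H_0: rank C_0 − rank ∂_1 = 6 − 5 = 1, and the invariant factors of ∂_1 are all 1, so H_0 = Z.
  H_1: rank ker ∂_1 − rank ∂_2 = (12 − 5) − 7 = 0, and the invariant factors of ∂_2 are all 1, so H_1 = 0.
  H_2: rank ker ∂_2 − rank ∂_3 = (8 − 7) − 0 = 1, and there is no ∂_3, so H_2 = Z.

As a check, the Euler characteristic is 6 − 12 + 8 = 2, which agrees with 1 − 0 + 1 = 2.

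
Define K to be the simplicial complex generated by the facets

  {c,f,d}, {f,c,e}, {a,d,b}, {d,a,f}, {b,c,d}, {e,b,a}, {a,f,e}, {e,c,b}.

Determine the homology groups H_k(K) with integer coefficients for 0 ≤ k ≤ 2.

H_0 = Z,  H_1 = 0,  H_2 = Z.

Order the vertices as a < b < c < d < e < f. Listing each simplex with vertices in this order, K has dimension 2 with simplices:

  0-simplices (6): a, b, c, d, e, f
  1-simplices (12): ab, ad, ae, af, bc, bd, be, cd, ce, cf, df, ef
  2-simplices (8): abd, abe, adf, aef, bcd, bce, cdf, cef

giving chain groups C_0 ≅ Z^6, C_1 ≅ Z^12, C_2 ≅ Z^8.

The boundary map ∂_1: C_1 → C_0 maps an edge to its endpoints' difference, ∂[p,q] = q − p. For instance
  ∂bd = d − b.
The 6×12 boundary matrix has rank 5 and Smith normal form diag(1,1,1,1,1).

∂_2: C_2 → C_1 acts by ∂[p,q,r] = [q,r] − [p,r] + [p,q]. For instance
  ∂abd = bd − ad + ab,
  ∂adf = df − af + ad.
As a 12×8 matrix over Z this has rank 7, with invariant factors (1,1,1,1,1,1,1).

From H_k ≅ ker(∂_k) / im(∂_{k+1}) we obtain:

  H_0: rank C_0 − rank ∂_1 = 6 − 5 = 1, and the invariant factors of ∂_1 are all 1, so H_0 = Z.
  H_1: rank ker ∂_1 − rank ∂_2 = (12 − 5) − 7 = 0, and the invariant factors of ∂_2 are all 1, so H_1 = 0.
  H_2: rank ker ∂_2 − rank ∂_3 = (8 − 7) − 0 = 1, and there is no ∂_3, so H_2 = Z.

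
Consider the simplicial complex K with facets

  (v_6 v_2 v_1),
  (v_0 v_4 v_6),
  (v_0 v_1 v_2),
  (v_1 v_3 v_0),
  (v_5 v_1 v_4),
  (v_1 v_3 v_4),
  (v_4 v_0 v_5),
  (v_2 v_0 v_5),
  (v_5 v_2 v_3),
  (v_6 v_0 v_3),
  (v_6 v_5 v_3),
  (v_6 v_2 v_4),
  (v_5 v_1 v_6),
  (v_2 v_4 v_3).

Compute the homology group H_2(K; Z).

H_2 ≅ Z.

Take the total order v_0 < v_1 < v_2 < v_3 < v_4 < v_5 < v_6 on the vertex set. Then K (dimension 2) consists of the simplices:

  0-simplices (7): [v_0], [v_1], [v_2], [v_3], [v_4], [v_5], [v_6]
  1-simplices (21): (21 of them)
  2-simplices (14): (14 of them)

so the chain groups are C_0 ≅ Z^7, C_1 ≅ Z^21, C_2 ≅ Z^14.

The boundary map ∂_1: C_1 → C_0 sends each edge [p,q] (with p < q) to q − p.
The resulting 7×21 matrix has rank 6, and its Smith normal form has invariant factors (1,1,1,1,1,1).

∂_2: C_2 → C_1 maps a triangle to the signed sum of its edges. For instance
  ∂[v_0,v_1,v_3] = [v_1,v_3] − [v_0,v_3] + [v_0,v_1],
  ∂[v_0,v_3,v_6] = [v_3,v_6] − [v_0,v_6] + [v_0,v_3].
The resulting 21×14 matrix has rank 13, and its Smith normal form has invariant factors (1,1,1,1,1,1,1,1,1,1,1,1,1).

Reading off H_k = ker ∂_k / im ∂_{k+1}:

  H_2: rank ker ∂_2 − rank ∂_3 = (14 − 13) − 0 = 1, and there is no ∂_3, so H_2 = Z.

(K is a triangulation of the torus T^2.)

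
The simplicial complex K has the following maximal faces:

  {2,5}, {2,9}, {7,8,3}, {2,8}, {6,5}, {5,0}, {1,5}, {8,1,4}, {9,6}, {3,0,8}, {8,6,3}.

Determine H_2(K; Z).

H_2 ≅ 0.

K has 10 vertices, 17 edges, 4 triangles.
rank ∂_2 = 4, rank ∂_3 = 0 ⇒ b_2 = 4 − 4 − 0 = 0. So H_2 ≅ 0.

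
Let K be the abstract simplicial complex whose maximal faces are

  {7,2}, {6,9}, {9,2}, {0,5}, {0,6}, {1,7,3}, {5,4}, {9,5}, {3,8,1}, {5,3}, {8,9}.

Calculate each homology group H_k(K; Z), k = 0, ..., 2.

Fix the vertex order 0 < 1 < 2 < 3 < 4 < 5 < 6 < 7 < 8 < 9 and write every simplex with vertices in increasing order. Then dim K = 2 and the simplices of K are:

  0-simplices (10): [0], [1], [2], [3], [4], [5], [6], [7], [8], [9]
  1-simplices (14): [0,5], [0,6], [1,3], [1,7], [1,8], [2,7], [2,9], [3,5], [3,7], [3,8], [4,5], [5,9], [6,9], [8,9]
  2-simplices (2): [1,3,7], [1,3,8]

so the chain groups are C_0 ≅ Z^10, C_1 ≅ Z^14, C_2 ≅ Z^2.

The boundary map ∂_1: C_1 → C_0 sends each edge [p,q] (with p < q) to q − p. For instance
  ∂[8,9] = [9] − [8].
As a 10×14 matrix over Z this has rank 9, with invariant factors (1,1,1,1,1,1,1,1,1).

Boundary ∂_2: C_2 → C_1 sends each 2-simplex [p,q,r] to [q,r] − [p,r] + [p,q]. For instance
  ∂[1,3,8] = [3,8] − [1,8] + [1,3],
  ∂[1,3,7] = [3,7] − [1,7] + [1,3].
The 14×2 boundary matrix has rank 2 and Smith normal form diag(1,1).

Computing H_k = (kernel of ∂_k) / (image of ∂_{k+1}):

  H_0: rank C_0 − rank ∂_1 = 10 − 9 = 1, and the invariant factors of ∂_1 are all 1, so H_0 = Z.
  H_1: rank ker ∂_1 − rank ∂_2 = (14 − 9) − 2 = 3, and the invariant factors of ∂_2 are all 1, so H_1 = Z^3.
  H_2: rank ker ∂_2 − rank ∂_3 = (2 − 2) − 0 = 0, and there is no ∂_3, so H_2 = 0.

H_0 = Z,  H_1 = Z^3,  H_2 = 0.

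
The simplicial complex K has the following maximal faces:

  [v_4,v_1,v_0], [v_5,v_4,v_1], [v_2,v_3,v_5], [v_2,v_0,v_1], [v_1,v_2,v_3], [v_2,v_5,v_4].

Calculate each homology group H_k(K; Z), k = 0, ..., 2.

H_0 = Z,  H_1 = Z,  H_2 = 0.

Fix the vertex order v_0 < v_1 < v_2 < v_3 < v_4 < v_5 and write every simplex with vertices in increasing order. Then dim K = 2 and the simplices of K are:

  0-simplices (6): [v_0], [v_1], [v_2], [v_3], [v_4], [v_5]
  1-simplices (12): [v_0,v_1], [v_0,v_2], [v_0,v_4], [v_1,v_2], [v_1,v_3], [v_1,v_4], [v_1,v_5], [v_2,v_3], [v_2,v_4], [v_2,v_5], [v_3,v_5], [v_4,v_5]
  2-simplices (6): [v_0,v_1,v_2], [v_0,v_1,v_4], [v_1,v_2,v_3], [v_1,v_4,v_5], [v_2,v_3,v_5], [v_2,v_4,v_5]

Hence C_0 ≅ Z^6, C_1 ≅ Z^12, C_2 ≅ Z^6.

∂_1: C_1 → C_0 sends each edge [p,q] (with p < q) to q − p.
The 6×12 boundary matrix has rank 5 and Smith normal form diag(1,1,1,1,1).

Boundary ∂_2: C_2 → C_1 acts by ∂[p,q,r] = [q,r] − [p,r] + [p,q]. For instance
  ∂[v_1,v_2,v_3] = [v_2,v_3] − [v_1,v_3] + [v_1,v_2],
  ∂[v_2,v_3,v_5] = [v_3,v_5] − [v_2,v_5] + [v_2,v_3].
As a 12×6 matrix over Z this has rank 6, with invariant factors (1,1,1,1,1,1).

From H_k ≅ ker(∂_k) / im(∂_{k+1}) we obtain:

  H_0: rank C_0 − rank ∂_1 = 6 − 5 = 1, and the invariant factors of ∂_1 are all 1, so H_0 = Z.
  H_1: rank ker ∂_1 − rank ∂_2 = (12 − 5) − 6 = 1, and the invariant factors of ∂_2 are all 1, so H_1 = Z.
  H_2: rank ker ∂_2 − rank ∂_3 = (6 − 6) − 0 = 0, and there is no ∂_3, so H_2 = 0.

(K is a triangulation of the cylinder S^1 x I.)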